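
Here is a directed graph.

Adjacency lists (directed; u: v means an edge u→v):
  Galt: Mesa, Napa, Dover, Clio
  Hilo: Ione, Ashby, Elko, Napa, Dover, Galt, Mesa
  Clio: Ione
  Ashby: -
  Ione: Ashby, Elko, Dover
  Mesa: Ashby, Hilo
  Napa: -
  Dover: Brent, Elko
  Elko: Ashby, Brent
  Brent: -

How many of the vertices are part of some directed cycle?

3

A vertex is on a directed cycle iff it belongs to a strongly connected component of size ≥ 2 (or has a self-loop).
The vertices on cycles are {Galt, Hilo, Mesa} — 3 in total.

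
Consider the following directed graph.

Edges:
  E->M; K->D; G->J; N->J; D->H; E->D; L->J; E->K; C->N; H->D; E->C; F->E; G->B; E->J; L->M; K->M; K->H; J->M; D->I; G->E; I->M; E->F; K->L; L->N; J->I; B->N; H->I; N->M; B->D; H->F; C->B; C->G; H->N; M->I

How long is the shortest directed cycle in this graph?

2

For each vertex v, BFS finds the shortest path from v back to v.
The shortest such closed walk is E → F → E, length 2.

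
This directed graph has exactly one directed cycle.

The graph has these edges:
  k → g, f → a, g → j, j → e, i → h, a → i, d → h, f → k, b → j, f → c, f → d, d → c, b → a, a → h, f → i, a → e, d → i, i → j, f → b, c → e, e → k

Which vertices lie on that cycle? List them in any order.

DFS with gray/black marking from k:
k gray
  g gray
    j gray
      e gray
        e→k: k is gray → back edge
Back edge closes the cycle k → g → j → e → k; its vertices are {e, g, j, k}.

e, g, j, k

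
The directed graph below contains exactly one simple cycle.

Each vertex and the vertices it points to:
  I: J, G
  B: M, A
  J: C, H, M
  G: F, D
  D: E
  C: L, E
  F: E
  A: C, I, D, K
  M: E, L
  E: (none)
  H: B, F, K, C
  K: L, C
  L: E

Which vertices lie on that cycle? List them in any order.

DFS with gray/black marking from A:
A gray
  C gray
    L gray
      E gray
      E black
    L black
    C→E: E black — skip
  C black
  I gray
    J gray
      J→C: C black — skip
      H gray
        B gray
          M gray
            M→E: E black — skip
            M→L: L black — skip
          M black
          B→A: A is gray → back edge
Back edge closes the cycle A → I → J → H → B → A; its vertices are {A, B, H, I, J}.

A, B, H, I, J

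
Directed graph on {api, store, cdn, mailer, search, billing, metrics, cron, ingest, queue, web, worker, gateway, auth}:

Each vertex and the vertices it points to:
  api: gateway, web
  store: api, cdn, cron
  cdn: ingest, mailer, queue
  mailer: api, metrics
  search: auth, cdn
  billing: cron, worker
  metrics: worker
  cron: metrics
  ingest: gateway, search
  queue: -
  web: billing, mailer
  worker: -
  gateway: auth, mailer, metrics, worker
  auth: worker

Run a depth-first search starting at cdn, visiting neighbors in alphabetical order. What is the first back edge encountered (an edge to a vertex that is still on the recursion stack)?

api→gateway

DFS from cdn (visiting neighbors in alphabetical order); mark gray on enter, black on exit:
cdn gray
  ingest gray
    gateway gray
      auth gray
        worker gray
        worker black
      auth black
      mailer gray
        api gray
          api→gateway: gateway is gray → back edge
First back edge: api → gateway.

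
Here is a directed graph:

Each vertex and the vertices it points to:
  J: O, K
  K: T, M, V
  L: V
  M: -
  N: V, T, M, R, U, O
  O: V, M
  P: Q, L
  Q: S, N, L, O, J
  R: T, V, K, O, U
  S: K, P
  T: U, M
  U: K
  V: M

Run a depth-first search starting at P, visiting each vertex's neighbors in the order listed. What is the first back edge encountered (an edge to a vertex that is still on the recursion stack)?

DFS from P (visiting each vertex's neighbors in the order listed); mark gray on enter, black on exit:
P gray
  Q gray
    S gray
      K gray
        T gray
          U gray
            U→K: K is gray → back edge
First back edge: U → K.

U→K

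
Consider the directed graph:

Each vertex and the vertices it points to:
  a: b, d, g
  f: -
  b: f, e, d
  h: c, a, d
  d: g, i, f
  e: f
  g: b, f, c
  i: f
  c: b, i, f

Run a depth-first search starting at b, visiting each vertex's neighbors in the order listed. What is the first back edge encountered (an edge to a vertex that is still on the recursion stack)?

DFS from b (visiting each vertex's neighbors in the order listed); mark gray on enter, black on exit:
b gray
  f gray
  f black
  e gray
    e→f: f black — skip
  e black
  d gray
    g gray
      g→b: b is gray → back edge
First back edge: g → b.

g->b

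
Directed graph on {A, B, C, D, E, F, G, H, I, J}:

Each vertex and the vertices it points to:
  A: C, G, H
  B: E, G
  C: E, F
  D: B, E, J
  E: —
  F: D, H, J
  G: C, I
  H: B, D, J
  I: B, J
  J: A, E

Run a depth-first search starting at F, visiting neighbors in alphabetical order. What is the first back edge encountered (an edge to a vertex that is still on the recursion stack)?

C->F

DFS from F (visiting neighbors in alphabetical order); mark gray on enter, black on exit:
F gray
  D gray
    B gray
      E gray
      E black
      G gray
        C gray
          C→E: E black — skip
          C→F: F is gray → back edge
First back edge: C → F.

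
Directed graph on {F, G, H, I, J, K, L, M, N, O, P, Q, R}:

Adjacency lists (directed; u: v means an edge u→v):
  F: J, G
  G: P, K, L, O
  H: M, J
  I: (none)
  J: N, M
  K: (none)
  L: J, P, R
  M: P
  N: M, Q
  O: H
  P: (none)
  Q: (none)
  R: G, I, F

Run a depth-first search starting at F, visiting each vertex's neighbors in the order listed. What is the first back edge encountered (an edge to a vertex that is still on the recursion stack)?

DFS from F (visiting each vertex's neighbors in the order listed); mark gray on enter, black on exit:
F gray
  J gray
    N gray
      M gray
        P gray
        P black
      M black
      Q gray
      Q black
    N black
    J→M: M black — skip
  J black
  G gray
    G→P: P black — skip
    K gray
    K black
    L gray
      L→J: J black — skip
      L→P: P black — skip
      R gray
        R→G: G is gray → back edge
First back edge: R → G.

R->G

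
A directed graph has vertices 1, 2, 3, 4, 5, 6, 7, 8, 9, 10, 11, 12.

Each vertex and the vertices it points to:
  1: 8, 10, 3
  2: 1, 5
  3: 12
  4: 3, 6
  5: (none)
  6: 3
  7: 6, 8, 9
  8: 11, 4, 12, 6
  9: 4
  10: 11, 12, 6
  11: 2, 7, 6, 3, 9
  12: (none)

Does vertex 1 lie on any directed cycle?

1 is on a cycle iff 1 can reach itself via ≥1 edge.
1 → 8 → 11 → 2 → 1 — yes.

Yes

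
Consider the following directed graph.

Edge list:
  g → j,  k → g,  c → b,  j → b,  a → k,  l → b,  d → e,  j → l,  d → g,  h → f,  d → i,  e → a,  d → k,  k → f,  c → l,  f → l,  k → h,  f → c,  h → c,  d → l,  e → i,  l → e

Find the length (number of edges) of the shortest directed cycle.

For each vertex v, BFS finds the shortest path from v back to v.
The shortest such closed walk is e → a → k → f → l → e, length 5.

5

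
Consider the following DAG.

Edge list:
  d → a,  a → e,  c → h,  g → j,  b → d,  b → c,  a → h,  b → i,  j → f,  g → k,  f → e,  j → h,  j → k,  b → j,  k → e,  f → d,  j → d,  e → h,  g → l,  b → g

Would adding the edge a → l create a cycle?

Adding a→l creates a cycle iff l can already reach a.
Explore from l: no path reaches a. The graph stays acyclic.

No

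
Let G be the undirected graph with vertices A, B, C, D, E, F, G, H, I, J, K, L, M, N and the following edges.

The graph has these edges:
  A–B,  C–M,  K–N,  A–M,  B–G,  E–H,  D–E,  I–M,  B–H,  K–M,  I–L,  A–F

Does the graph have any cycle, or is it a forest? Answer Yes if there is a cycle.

No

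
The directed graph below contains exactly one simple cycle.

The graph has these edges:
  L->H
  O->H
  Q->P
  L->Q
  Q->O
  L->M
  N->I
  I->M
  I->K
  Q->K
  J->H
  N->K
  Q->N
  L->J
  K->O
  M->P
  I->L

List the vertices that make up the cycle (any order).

DFS with gray/black marking from N:
N gray
  K gray
    O gray
      H gray
      H black
    O black
  K black
  I gray
    M gray
      P gray
      P black
    M black
    L gray
      Q gray
        Q→N: N is gray → back edge
Back edge closes the cycle N → I → L → Q → N; its vertices are {I, L, N, Q}.

I, L, N, Q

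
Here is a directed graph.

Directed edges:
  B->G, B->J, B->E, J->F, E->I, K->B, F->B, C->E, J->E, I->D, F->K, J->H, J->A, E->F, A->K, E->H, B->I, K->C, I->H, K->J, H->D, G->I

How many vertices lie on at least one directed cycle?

7

A vertex is on a directed cycle iff it belongs to a strongly connected component of size ≥ 2 (or has a self-loop).
The vertices on cycles are {A, B, C, E, F, J, K} — 7 in total.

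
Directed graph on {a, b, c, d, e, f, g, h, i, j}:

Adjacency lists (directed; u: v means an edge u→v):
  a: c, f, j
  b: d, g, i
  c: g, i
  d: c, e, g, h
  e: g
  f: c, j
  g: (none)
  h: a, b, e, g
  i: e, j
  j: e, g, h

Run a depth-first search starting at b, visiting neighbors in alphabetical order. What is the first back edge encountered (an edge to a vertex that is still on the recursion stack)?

DFS from b (visiting neighbors in alphabetical order); mark gray on enter, black on exit:
b gray
  d gray
    c gray
      g gray
      g black
      i gray
        e gray
          e→g: g black — skip
        e black
        j gray
          j→e: e black — skip
          j→g: g black — skip
          h gray
            a gray
              a→c: c is gray → back edge
First back edge: a → c.

a→c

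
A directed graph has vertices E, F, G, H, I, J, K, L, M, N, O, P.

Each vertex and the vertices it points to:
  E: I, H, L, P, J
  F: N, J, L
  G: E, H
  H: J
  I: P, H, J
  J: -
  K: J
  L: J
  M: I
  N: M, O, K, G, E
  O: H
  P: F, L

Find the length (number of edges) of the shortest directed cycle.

4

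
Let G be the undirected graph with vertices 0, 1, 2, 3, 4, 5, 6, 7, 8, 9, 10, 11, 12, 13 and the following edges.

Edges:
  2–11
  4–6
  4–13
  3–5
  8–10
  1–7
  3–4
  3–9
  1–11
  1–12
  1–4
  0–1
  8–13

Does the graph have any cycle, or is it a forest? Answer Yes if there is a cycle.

DFS, tracking each vertex's parent; an edge to a visited non-parent vertex closes a cycle.
Start from 3:
visit 3 (parent –)
  visit 9 (parent 3)
    9–3: parent, skip
  visit 5 (parent 3)
    5–3: parent, skip
  visit 4 (parent 3)
    visit 1 (parent 4)
      visit 11 (parent 1)
        visit 2 (parent 11)
          2–11: parent, skip
        11–1: parent, skip
      visit 7 (parent 1)
        7–1: parent, skip
      visit 0 (parent 1)
        0–1: parent, skip
      1–4: parent, skip
      visit 12 (parent 1)
        12–1: parent, skip
    visit 13 (parent 4)
      visit 8 (parent 13)
        visit 10 (parent 8)
          10–8: parent, skip
        8–13: parent, skip
      13–4: parent, skip
    4–3: parent, skip
    visit 6 (parent 4)
      6–4: parent, skip
No non-parent visited neighbor found — the graph is a forest.

No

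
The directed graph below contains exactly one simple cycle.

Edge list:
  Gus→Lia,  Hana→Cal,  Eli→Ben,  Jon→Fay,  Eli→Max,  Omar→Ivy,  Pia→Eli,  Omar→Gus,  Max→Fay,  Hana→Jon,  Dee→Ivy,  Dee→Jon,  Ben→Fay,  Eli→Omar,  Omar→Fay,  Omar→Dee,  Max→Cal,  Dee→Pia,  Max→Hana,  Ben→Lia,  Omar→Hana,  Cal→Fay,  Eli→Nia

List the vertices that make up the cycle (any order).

Dee, Eli, Pia, Omar

DFS with gray/black marking from Eli:
Eli gray
  Ben gray
    Fay gray
    Fay black
    Lia gray
    Lia black
  Ben black
  Max gray
    Hana gray
      Jon gray
        Jon→Fay: Fay black — skip
      Jon black
      Cal gray
        Cal→Fay: Fay black — skip
      Cal black
    Hana black
    Max→Cal: Cal black — skip
    Max→Fay: Fay black — skip
  Max black
  Omar gray
    Gus gray
      Gus→Lia: Lia black — skip
    Gus black
    Ivy gray
    Ivy black
    Dee gray
      Dee→Jon: Jon black — skip
      Dee→Ivy: Ivy black — skip
      Pia gray
        Pia→Eli: Eli is gray → back edge
Back edge closes the cycle Eli → Omar → Dee → Pia → Eli; its vertices are {Dee, Eli, Pia, Omar}.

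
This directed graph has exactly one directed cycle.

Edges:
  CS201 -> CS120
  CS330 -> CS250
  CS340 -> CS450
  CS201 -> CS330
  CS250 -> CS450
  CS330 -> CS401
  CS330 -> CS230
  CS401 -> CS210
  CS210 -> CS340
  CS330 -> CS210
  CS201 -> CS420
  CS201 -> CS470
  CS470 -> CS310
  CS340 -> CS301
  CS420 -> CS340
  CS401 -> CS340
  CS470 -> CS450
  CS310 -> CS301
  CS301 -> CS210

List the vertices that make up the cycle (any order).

DFS with gray/black marking from CS210:
CS210 gray
  CS340 gray
    CS450 gray
    CS450 black
    CS301 gray
      CS301→CS210: CS210 is gray → back edge
Back edge closes the cycle CS210 → CS340 → CS301 → CS210; its vertices are {CS210, CS301, CS340}.

CS210, CS301, CS340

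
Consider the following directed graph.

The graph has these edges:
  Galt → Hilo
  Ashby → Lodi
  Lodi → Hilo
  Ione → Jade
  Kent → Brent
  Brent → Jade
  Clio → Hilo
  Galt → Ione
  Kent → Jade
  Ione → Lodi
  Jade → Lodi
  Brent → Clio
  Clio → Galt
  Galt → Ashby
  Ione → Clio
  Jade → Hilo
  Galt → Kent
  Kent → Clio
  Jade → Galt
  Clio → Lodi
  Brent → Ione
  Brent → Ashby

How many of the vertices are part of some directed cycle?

A vertex is on a directed cycle iff it belongs to a strongly connected component of size ≥ 2 (or has a self-loop).
The vertices on cycles are {Clio, Galt, Ione, Jade, Kent, Brent} — 6 in total.

6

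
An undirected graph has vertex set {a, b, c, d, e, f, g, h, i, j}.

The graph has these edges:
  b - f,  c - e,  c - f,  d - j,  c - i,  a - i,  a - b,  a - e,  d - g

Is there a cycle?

Yes

DFS, tracking each vertex's parent; an edge to a visited non-parent vertex closes a cycle.
Start from j:
visit j (parent –)
  visit d (parent j)
    visit g (parent d)
      g–d: parent, skip
    d–j: parent, skip
visit a (parent –)
  visit i (parent a)
    i–a: parent, skip
    visit c (parent i)
      c–i: parent, skip
      visit f (parent c)
        f–c: parent, skip
        visit b (parent f)
          b–f: parent, skip
          b–a: a visited and ≠ parent → cycle
Cycle: a – i – c – f – b – a.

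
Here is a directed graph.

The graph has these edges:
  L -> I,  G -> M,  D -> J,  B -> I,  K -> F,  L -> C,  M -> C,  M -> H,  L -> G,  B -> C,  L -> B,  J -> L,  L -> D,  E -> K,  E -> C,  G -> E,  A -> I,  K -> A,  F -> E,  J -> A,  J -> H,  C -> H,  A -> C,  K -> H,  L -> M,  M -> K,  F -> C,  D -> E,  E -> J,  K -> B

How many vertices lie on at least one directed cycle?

8

A vertex is on a directed cycle iff it belongs to a strongly connected component of size ≥ 2 (or has a self-loop).
The vertices on cycles are {D, E, F, G, J, K, L, M} — 8 in total.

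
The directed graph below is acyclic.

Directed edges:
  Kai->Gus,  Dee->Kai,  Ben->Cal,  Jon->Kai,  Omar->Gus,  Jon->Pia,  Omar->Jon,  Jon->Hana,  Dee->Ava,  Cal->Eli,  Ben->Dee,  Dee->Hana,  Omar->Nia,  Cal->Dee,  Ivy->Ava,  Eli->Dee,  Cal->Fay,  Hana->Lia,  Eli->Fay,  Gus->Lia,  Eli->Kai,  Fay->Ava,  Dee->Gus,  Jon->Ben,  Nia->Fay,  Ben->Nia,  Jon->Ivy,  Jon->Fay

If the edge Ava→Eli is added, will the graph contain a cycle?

Yes

Adding Ava→Eli creates a cycle iff Eli can already reach Ava.
Path from Eli: Eli → Dee → Ava.
So Eli → … → Ava → Eli is a cycle.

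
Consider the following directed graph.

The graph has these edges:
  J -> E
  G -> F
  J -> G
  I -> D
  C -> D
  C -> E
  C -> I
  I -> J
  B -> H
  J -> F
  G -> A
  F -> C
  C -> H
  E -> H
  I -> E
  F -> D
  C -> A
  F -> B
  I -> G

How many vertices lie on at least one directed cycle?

A vertex is on a directed cycle iff it belongs to a strongly connected component of size ≥ 2 (or has a self-loop).
The vertices on cycles are {C, F, G, I, J} — 5 in total.

5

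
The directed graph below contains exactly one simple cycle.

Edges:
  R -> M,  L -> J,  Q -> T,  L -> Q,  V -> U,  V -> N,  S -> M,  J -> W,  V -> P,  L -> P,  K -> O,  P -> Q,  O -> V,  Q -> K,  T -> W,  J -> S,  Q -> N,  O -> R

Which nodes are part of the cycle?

DFS with gray/black marking from Q:
Q gray
  N gray
  N black
  T gray
    W gray
    W black
  T black
  K gray
    O gray
      V gray
        P gray
          P→Q: Q is gray → back edge
Back edge closes the cycle Q → K → O → V → P → Q; its vertices are {K, O, P, Q, V}.

K, O, P, Q, V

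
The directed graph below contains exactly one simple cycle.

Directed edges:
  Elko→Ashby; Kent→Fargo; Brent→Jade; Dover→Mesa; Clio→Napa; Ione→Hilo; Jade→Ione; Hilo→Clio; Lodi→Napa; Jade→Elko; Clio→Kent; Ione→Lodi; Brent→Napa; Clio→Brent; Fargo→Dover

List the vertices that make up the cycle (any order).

DFS with gray/black marking from Jade:
Jade gray
  Ione gray
    Hilo gray
      Clio gray
        Napa gray
        Napa black
        Brent gray
          Brent→Jade: Jade is gray → back edge
Back edge closes the cycle Jade → Ione → Hilo → Clio → Brent → Jade; its vertices are {Clio, Hilo, Ione, Jade, Brent}.

Clio, Hilo, Ione, Jade, Brent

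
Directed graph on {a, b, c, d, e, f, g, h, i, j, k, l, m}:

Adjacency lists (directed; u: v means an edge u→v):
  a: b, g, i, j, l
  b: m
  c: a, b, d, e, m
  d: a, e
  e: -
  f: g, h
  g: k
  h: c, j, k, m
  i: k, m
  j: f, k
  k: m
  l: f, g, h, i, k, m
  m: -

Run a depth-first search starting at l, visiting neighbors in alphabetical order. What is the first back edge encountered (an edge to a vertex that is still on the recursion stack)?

j→f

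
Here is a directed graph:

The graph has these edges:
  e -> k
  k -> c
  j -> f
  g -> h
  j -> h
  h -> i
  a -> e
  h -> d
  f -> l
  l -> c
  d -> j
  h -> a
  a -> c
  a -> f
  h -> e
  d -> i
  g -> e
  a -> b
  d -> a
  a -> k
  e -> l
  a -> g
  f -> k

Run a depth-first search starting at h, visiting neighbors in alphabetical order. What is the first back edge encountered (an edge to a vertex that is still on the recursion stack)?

DFS from h (visiting neighbors in alphabetical order); mark gray on enter, black on exit:
h gray
  a gray
    b gray
    b black
    c gray
    c black
    e gray
      k gray
        k→c: c black — skip
      k black
      l gray
        l→c: c black — skip
      l black
    e black
    f gray
      f→k: k black — skip
      f→l: l black — skip
    f black
    g gray
      g→e: e black — skip
      g→h: h is gray → back edge
First back edge: g → h.

g→h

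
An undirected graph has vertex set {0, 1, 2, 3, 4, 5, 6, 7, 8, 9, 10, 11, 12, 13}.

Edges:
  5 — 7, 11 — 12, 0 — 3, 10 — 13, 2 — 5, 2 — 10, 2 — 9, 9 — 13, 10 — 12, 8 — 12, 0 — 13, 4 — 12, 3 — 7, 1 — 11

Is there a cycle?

DFS, tracking each vertex's parent; an edge to a visited non-parent vertex closes a cycle.
Start from 12:
visit 12 (parent –)
  visit 8 (parent 12)
    8–12: parent, skip
  visit 11 (parent 12)
    visit 1 (parent 11)
      1–11: parent, skip
    11–12: parent, skip
  visit 10 (parent 12)
    visit 2 (parent 10)
      visit 5 (parent 2)
        visit 7 (parent 5)
          visit 3 (parent 7)
            3–7: parent, skip
            visit 0 (parent 3)
              0–3: parent, skip
              visit 13 (parent 0)
                13–0: parent, skip
                visit 9 (parent 13)
                  9–13: parent, skip
                  9–2: 2 visited and ≠ parent → cycle
Cycle: 2 – 5 – 7 – 3 – 0 – 13 – 9 – 2.

Yes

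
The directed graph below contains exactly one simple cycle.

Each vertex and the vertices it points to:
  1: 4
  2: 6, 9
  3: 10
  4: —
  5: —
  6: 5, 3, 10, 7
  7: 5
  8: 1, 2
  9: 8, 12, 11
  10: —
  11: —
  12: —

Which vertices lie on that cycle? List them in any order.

2, 8, 9

DFS with gray/black marking from 2:
2 gray
  6 gray
    5 gray
    5 black
    3 gray
      10 gray
      10 black
    3 black
    6→10: 10 black — skip
    7 gray
      7→5: 5 black — skip
    7 black
  6 black
  9 gray
    8 gray
      1 gray
        4 gray
        4 black
      1 black
      8→2: 2 is gray → back edge
Back edge closes the cycle 2 → 9 → 8 → 2; its vertices are {2, 8, 9}.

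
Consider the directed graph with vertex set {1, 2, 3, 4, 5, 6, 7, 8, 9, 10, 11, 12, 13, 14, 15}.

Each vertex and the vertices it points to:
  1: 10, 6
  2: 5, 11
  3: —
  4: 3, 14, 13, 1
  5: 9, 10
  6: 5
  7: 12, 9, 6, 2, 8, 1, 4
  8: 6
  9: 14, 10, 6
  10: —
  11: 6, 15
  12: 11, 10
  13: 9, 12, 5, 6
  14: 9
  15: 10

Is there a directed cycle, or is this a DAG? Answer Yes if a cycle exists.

DFS with white/gray/black marking, starting from 5:
5 gray
  9 gray
    14 gray
      14→9: 9 is gray → back edge
Back edge found, so a cycle exists: 9 → 14 → 9.

Yes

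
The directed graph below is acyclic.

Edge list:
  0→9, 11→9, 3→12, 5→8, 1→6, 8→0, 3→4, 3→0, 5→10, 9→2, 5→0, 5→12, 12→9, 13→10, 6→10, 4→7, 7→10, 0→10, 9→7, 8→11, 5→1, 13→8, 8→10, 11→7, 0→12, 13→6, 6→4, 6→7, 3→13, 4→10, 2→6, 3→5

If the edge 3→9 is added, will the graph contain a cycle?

No

Adding 3→9 creates a cycle iff 9 can already reach 3.
Explore from 9: no path reaches 3. The graph stays acyclic.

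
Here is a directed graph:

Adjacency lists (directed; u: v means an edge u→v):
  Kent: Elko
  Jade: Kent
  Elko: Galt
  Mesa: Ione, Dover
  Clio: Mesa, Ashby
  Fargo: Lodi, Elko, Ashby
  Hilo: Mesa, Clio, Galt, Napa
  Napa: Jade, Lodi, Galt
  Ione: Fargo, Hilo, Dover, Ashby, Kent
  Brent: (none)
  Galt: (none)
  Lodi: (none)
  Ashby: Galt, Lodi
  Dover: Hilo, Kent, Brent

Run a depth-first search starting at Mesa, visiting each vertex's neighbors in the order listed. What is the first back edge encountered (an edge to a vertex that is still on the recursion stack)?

DFS from Mesa (visiting each vertex's neighbors in the order listed); mark gray on enter, black on exit:
Mesa gray
  Ione gray
    Fargo gray
      Lodi gray
      Lodi black
      Elko gray
        Galt gray
        Galt black
      Elko black
      Ashby gray
        Ashby→Galt: Galt black — skip
        Ashby→Lodi: Lodi black — skip
      Ashby black
    Fargo black
    Hilo gray
      Hilo→Mesa: Mesa is gray → back edge
First back edge: Hilo → Mesa.

Hilo->Mesa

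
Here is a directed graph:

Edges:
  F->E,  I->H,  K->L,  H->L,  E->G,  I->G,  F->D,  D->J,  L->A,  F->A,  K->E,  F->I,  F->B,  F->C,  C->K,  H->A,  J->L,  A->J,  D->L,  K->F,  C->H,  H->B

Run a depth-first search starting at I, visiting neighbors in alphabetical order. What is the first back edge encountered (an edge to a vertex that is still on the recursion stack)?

L→A

DFS from I (visiting neighbors in alphabetical order); mark gray on enter, black on exit:
I gray
  G gray
  G black
  H gray
    A gray
      J gray
        L gray
          L→A: A is gray → back edge
First back edge: L → A.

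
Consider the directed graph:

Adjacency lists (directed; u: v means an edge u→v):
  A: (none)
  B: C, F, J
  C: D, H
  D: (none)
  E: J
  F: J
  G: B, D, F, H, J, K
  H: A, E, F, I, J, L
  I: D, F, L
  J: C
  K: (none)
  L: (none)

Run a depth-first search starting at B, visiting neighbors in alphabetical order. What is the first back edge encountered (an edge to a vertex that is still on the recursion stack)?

J→C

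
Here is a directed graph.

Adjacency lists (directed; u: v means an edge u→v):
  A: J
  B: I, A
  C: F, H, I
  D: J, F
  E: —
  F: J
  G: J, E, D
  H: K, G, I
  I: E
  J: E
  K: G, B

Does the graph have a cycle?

No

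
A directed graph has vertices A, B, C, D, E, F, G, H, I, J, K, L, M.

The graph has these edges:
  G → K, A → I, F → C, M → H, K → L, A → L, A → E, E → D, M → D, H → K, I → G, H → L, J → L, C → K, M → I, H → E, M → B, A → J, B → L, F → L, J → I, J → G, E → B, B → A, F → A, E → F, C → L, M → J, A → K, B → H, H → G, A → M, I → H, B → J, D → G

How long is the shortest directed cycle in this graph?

3

For each vertex v, BFS finds the shortest path from v back to v.
The shortest such closed walk is F → A → E → F, length 3.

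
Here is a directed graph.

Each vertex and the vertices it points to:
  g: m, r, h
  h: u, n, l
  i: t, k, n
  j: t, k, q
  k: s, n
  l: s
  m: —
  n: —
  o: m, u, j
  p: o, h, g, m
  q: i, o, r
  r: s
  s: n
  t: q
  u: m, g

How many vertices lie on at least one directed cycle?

8

A vertex is on a directed cycle iff it belongs to a strongly connected component of size ≥ 2 (or has a self-loop).
The vertices on cycles are {g, h, i, j, o, q, t, u} — 8 in total.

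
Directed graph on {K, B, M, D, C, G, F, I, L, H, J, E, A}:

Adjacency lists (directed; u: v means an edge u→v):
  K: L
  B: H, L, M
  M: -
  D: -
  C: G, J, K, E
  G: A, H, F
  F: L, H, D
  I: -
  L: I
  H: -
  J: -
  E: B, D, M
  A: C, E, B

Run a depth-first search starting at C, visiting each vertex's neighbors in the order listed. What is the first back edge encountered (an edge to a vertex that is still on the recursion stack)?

A->C

DFS from C (visiting each vertex's neighbors in the order listed); mark gray on enter, black on exit:
C gray
  G gray
    A gray
      A→C: C is gray → back edge
First back edge: A → C.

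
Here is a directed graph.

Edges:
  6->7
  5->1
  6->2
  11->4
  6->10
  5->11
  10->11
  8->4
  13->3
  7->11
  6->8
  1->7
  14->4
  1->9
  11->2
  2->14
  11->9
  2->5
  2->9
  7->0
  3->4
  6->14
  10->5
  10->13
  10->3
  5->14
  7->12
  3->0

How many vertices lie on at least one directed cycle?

5

A vertex is on a directed cycle iff it belongs to a strongly connected component of size ≥ 2 (or has a self-loop).
The vertices on cycles are {1, 2, 5, 7, 11} — 5 in total.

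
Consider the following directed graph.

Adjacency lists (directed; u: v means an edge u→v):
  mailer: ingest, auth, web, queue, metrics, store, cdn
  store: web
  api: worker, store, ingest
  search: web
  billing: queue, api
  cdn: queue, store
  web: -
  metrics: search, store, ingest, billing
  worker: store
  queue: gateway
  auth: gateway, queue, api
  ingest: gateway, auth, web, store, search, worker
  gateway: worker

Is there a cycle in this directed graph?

Yes

DFS with white/gray/black marking, starting from auth:
auth gray
  gateway gray
    worker gray
      store gray
        web gray
        web black
      store black
    worker black
  gateway black
  queue gray
    queue→gateway: gateway black — skip
  queue black
  api gray
    api→worker: worker black — skip
    api→store: store black — skip
    ingest gray
      ingest→gateway: gateway black — skip
      ingest→auth: auth is gray → back edge
Back edge found, so a cycle exists: auth → api → ingest → auth.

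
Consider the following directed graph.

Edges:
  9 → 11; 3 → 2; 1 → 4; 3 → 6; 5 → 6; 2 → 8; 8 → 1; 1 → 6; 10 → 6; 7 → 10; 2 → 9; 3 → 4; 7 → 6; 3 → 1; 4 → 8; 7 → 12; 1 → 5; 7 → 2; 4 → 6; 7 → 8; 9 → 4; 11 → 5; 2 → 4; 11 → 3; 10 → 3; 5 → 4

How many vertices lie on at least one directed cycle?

8

A vertex is on a directed cycle iff it belongs to a strongly connected component of size ≥ 2 (or has a self-loop).
The vertices on cycles are {1, 2, 3, 4, 5, 8, 9, 11} — 8 in total.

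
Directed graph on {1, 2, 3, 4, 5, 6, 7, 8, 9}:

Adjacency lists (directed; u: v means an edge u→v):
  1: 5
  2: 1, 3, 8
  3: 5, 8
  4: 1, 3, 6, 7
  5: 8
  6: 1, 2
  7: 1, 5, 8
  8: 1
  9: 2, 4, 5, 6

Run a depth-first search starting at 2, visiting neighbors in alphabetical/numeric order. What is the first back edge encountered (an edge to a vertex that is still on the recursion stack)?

8->1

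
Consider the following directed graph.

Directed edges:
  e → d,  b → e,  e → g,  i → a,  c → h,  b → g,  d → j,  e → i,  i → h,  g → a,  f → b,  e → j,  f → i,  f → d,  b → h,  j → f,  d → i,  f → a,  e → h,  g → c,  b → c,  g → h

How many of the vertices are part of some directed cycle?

A vertex is on a directed cycle iff it belongs to a strongly connected component of size ≥ 2 (or has a self-loop).
The vertices on cycles are {b, d, e, f, j} — 5 in total.

5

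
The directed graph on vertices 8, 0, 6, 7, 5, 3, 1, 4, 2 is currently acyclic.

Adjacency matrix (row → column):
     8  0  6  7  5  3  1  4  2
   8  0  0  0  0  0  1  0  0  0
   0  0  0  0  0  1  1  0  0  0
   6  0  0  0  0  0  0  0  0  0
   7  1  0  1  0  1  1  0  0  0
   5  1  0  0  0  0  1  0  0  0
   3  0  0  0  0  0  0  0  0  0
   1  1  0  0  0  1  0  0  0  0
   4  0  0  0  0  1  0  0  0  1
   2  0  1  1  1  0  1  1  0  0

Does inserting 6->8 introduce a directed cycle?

Adding 6→8 creates a cycle iff 8 can already reach 6.
Explore from 8: no path reaches 6. The graph stays acyclic.

No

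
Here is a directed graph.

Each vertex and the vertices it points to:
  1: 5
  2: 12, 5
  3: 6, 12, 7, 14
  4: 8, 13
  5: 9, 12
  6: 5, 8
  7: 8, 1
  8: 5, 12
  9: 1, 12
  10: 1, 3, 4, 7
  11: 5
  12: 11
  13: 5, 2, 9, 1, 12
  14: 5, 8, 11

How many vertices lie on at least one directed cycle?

A vertex is on a directed cycle iff it belongs to a strongly connected component of size ≥ 2 (or has a self-loop).
The vertices on cycles are {1, 5, 9, 11, 12} — 5 in total.

5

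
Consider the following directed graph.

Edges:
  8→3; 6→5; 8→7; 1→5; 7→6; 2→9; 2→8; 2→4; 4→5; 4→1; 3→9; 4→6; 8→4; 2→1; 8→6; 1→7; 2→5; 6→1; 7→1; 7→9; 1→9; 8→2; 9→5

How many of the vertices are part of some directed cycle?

A vertex is on a directed cycle iff it belongs to a strongly connected component of size ≥ 2 (or has a self-loop).
The vertices on cycles are {1, 2, 6, 7, 8} — 5 in total.

5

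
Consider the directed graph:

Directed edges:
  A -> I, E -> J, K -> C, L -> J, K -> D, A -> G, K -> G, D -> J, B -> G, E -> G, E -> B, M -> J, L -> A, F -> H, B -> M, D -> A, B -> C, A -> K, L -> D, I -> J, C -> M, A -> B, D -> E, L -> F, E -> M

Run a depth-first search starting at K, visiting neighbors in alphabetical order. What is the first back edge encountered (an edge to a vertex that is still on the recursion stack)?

DFS from K (visiting neighbors in alphabetical order); mark gray on enter, black on exit:
K gray
  C gray
    M gray
      J gray
      J black
    M black
  C black
  D gray
    A gray
      B gray
        B→C: C black — skip
        G gray
        G black
        B→M: M black — skip
      B black
      A→G: G black — skip
      I gray
        I→J: J black — skip
      I black
      A→K: K is gray → back edge
First back edge: A → K.

A->K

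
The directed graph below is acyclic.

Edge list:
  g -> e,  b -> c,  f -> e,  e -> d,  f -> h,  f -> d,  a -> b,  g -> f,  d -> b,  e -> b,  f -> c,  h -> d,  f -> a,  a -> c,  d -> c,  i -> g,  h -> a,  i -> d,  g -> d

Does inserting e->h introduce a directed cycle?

Adding e→h creates a cycle iff h can already reach e.
Explore from h: no path reaches e. The graph stays acyclic.

No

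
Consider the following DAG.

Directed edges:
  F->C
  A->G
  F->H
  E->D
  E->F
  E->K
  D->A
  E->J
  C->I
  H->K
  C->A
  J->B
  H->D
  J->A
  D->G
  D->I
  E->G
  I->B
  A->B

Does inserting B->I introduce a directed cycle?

Adding B→I creates a cycle iff I can already reach B.
Path from I: I → B.
So I → … → B → I is a cycle.

Yes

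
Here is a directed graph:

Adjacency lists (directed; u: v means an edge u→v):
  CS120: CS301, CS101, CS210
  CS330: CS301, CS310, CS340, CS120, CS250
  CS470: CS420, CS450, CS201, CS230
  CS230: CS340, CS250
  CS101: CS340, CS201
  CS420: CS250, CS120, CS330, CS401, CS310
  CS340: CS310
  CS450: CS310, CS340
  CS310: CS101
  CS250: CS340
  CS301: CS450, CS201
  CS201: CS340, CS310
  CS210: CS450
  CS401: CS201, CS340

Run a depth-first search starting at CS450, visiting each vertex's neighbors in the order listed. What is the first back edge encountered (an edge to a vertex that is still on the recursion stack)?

CS340→CS310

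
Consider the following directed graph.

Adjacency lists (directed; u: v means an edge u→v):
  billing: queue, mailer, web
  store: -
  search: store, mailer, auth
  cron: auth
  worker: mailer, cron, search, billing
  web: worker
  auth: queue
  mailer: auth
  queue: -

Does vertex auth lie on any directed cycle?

No

auth lies on a cycle iff there is a path from auth back to itself.
Exploring from auth, it never reaches itself; equivalently, its strongly connected component is a singleton.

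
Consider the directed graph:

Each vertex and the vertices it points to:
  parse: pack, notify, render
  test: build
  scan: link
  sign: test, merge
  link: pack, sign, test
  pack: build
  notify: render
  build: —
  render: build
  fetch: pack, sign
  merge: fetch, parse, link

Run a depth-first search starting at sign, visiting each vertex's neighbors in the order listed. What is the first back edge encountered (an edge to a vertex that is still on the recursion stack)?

fetch->sign

DFS from sign (visiting each vertex's neighbors in the order listed); mark gray on enter, black on exit:
sign gray
  test gray
    build gray
    build black
  test black
  merge gray
    fetch gray
      pack gray
        pack→build: build black — skip
      pack black
      fetch→sign: sign is gray → back edge
First back edge: fetch → sign.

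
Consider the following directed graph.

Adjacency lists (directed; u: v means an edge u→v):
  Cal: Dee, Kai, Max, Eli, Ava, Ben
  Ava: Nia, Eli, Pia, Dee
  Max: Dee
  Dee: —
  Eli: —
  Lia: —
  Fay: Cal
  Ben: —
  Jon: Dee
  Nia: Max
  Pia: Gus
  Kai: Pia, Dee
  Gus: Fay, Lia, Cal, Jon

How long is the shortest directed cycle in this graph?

For each vertex v, BFS finds the shortest path from v back to v.
The shortest such closed walk is Gus → Cal → Ava → Pia → Gus, length 4.

4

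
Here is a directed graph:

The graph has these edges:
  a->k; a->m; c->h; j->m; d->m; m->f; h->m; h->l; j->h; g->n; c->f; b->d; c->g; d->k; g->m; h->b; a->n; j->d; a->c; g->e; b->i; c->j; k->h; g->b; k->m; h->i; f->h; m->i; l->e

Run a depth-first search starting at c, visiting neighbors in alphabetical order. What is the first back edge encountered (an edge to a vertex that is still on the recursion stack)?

k→h

DFS from c (visiting neighbors in alphabetical order); mark gray on enter, black on exit:
c gray
  f gray
    h gray
      b gray
        d gray
          k gray
            k→h: h is gray → back edge
First back edge: k → h.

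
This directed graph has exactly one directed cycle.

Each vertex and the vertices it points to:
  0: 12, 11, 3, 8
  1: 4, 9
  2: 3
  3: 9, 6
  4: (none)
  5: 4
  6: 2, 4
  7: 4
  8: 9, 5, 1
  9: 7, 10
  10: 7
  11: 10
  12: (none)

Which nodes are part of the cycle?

DFS with gray/black marking from 3:
3 gray
  9 gray
    7 gray
      4 gray
      4 black
    7 black
    10 gray
      10→7: 7 black — skip
    10 black
  9 black
  6 gray
    2 gray
      2→3: 3 is gray → back edge
Back edge closes the cycle 3 → 6 → 2 → 3; its vertices are {2, 3, 6}.

2, 3, 6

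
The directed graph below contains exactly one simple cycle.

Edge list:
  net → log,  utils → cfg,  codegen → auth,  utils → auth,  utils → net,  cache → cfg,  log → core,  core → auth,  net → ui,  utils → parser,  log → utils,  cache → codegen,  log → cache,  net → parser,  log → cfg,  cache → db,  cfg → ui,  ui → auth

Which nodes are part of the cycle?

DFS with gray/black marking from log:
log gray
  cfg gray
    ui gray
      auth gray
      auth black
    ui black
  cfg black
  utils gray
    parser gray
    parser black
    utils→cfg: cfg black — skip
    utils→auth: auth black — skip
    net gray
      net→log: log is gray → back edge
Back edge closes the cycle log → utils → net → log; its vertices are {log, net, utils}.

log, net, utils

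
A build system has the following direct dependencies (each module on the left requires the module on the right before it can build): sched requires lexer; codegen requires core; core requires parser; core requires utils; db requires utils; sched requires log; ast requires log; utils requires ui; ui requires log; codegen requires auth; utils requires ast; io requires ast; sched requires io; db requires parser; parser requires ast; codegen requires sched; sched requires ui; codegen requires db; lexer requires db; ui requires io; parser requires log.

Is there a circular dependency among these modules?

DFS with white/gray/black marking, starting from ast:
ast gray
  log gray
  log black
ast black
utils gray
  ui gray
    ui→log: log black — skip
    io gray
      io→ast: ast black — skip
    io black
  ui black
  utils→ast: ast black — skip
utils black
db gray
  db→utils: utils black — skip
  parser gray
    parser→ast: ast black — skip
    parser→log: log black — skip
  parser black
db black
core gray
  core→parser: parser black — skip
  core→utils: utils black — skip
core black
lexer gray
  lexer→db: db black — skip
lexer black
auth gray
auth black
sched gray
  sched→io: io black — skip
  sched→log: log black — skip
  sched→ui: ui black — skip
  sched→lexer: lexer black — skip
sched black
codegen gray
  codegen→auth: auth black — skip
  codegen→db: db black — skip
  codegen→sched: sched black — skip
  codegen→core: core black — skip
codegen black
Every edge goes to a white or black vertex — no back edge, so the graph is acyclic.

No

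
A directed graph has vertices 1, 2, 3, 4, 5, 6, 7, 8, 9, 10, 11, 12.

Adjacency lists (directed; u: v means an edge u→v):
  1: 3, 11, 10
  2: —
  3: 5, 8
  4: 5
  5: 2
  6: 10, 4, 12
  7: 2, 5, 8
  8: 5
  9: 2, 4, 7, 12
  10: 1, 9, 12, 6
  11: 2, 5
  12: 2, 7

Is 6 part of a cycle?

Yes

6 is on a cycle iff 6 can reach itself via ≥1 edge.
6 → 10 → 6 — yes.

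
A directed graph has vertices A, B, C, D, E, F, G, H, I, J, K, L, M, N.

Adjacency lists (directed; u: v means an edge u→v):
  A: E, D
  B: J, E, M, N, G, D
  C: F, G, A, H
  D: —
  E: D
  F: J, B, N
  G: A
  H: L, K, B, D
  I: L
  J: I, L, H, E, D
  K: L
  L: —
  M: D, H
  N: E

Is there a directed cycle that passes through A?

No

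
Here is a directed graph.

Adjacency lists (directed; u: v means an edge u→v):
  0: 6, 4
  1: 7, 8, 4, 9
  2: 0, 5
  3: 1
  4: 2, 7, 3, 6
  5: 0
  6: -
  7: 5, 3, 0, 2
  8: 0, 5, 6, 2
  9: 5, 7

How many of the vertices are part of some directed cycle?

A vertex is on a directed cycle iff it belongs to a strongly connected component of size ≥ 2 (or has a self-loop).
The vertices on cycles are {0, 1, 2, 3, 4, 5, 7, 8, 9} — 9 in total.

9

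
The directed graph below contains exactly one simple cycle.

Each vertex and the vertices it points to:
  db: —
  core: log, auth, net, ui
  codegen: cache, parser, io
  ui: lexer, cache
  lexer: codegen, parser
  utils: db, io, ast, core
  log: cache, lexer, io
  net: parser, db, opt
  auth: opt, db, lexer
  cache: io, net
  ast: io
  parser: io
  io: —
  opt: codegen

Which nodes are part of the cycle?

net, opt, cache, codegen

DFS with gray/black marking from net:
net gray
  parser gray
    io gray
    io black
  parser black
  db gray
  db black
  opt gray
    codegen gray
      cache gray
        cache→io: io black — skip
        cache→net: net is gray → back edge
Back edge closes the cycle net → opt → codegen → cache → net; its vertices are {net, opt, cache, codegen}.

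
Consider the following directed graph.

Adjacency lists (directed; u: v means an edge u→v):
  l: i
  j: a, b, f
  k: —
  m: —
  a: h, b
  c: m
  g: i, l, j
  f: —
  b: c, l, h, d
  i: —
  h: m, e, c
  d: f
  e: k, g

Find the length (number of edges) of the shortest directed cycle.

5

For each vertex v, BFS finds the shortest path from v back to v.
The shortest such closed walk is j → b → h → e → g → j, length 5.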